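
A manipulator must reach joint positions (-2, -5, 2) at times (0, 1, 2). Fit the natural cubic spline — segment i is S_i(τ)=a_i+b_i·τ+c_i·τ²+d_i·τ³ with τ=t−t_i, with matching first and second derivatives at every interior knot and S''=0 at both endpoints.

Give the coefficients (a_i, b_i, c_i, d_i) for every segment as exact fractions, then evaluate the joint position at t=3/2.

Δ: Δ0=-3, Δ1=7
row 1: diag=4, rhs=60; c'=1/4, d'=15
back: M1=15
M: M0=0, M1=15, M2=0
seg 0: a=-2, c=M0/2=0, d=(M1−M0)/(6·1)=5/2, b=Δ0−h0·(2M0+M1)/6=-11/2
seg 1: a=-5, c=M1/2=15/2, d=(M2−M1)/(6·1)=-5/2, b=Δ1−h1·(2M1+M2)/6=2
t_q=3/2 → seg 1, τ=1/2; S=-5+2·τ+15/2·τ²+-5/2·τ³=-39/16

  seg 0: a=-2 b=-11/2 c=0 d=5/2
  seg 1: a=-5 b=2 c=15/2 d=-5/2
S(3/2) = -39/16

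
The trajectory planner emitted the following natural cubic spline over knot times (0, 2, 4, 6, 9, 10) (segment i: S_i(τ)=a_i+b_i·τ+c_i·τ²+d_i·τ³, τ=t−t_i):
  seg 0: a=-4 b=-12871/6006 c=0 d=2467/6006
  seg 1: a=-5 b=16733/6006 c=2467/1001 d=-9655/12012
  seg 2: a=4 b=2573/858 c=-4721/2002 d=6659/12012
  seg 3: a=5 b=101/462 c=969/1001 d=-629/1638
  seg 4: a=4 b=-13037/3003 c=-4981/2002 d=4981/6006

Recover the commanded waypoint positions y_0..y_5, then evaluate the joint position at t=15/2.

y_0=-4 y_1=-5 y_2=4 y_3=5 y_4=4 y_5=-2
S(15/2) = 99459/16016

y_0 = S_0(0) = a_0 = -4
y_1 = S_1(0) = a_1 = -5
y_2 = S_2(0) = a_2 = 4
y_3 = S_3(0) = a_3 = 5
y_4 = S_4(0) = a_4 = 4
y_5 = S_4(1) = -2
t_q=15/2 is in segment 3 (τ=3/2); S_3(τ)=99459/16016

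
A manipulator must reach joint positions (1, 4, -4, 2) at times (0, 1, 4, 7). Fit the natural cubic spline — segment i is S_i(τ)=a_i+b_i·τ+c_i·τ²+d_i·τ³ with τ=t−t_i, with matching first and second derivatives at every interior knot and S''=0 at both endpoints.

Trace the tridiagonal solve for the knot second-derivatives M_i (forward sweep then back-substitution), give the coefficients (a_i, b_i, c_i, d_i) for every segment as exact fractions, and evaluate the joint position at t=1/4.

Δ: Δ0=3, Δ1=-8/3, Δ2=2
row 1: diag=8, rhs=-34; c'=3/8, d'=-17/4
row 2: denom=12−3·3/8=87/8; d'=(28−3·-17/4)/(87/8)=326/87
back: M2=326/87
back: M1=-17/4−3/8·326/87=-164/29
M: M0=0, M1=-164/29, M2=326/87, M3=0
seg 0: a=1, c=M0/2=0, d=(M1−M0)/(6·1)=-82/87, b=Δ0−h0·(2M0+M1)/6=343/87
seg 1: a=4, c=M1/2=-82/29, d=(M2−M1)/(6·3)=409/783, b=Δ1−h1·(2M1+M2)/6=97/87
seg 2: a=-4, c=M2/2=163/87, d=(M3−M2)/(6·3)=-163/783, b=Δ2−h2·(2M2+M3)/6=-152/87
t_q=1/4 → seg 0, τ=1/4; S=1+343/87·τ+0·τ²+-82/87·τ³=1829/928

  seg 0: a=1 b=343/87 c=0 d=-82/87
  seg 1: a=4 b=97/87 c=-82/29 d=409/783
  seg 2: a=-4 b=-152/87 c=163/87 d=-163/783
S(1/4) = 1829/928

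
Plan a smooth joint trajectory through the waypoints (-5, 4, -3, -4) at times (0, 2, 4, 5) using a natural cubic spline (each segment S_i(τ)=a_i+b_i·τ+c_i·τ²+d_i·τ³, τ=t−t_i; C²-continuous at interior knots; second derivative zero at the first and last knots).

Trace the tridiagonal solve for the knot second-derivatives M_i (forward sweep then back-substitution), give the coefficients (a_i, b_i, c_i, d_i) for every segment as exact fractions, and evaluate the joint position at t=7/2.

Δ: Δ0=9/2, Δ1=-7/2, Δ2=-1
row 1: diag=8, rhs=-48; c'=1/4, d'=-6
row 2: denom=6−2·1/4=11/2; d'=(15−2·-6)/(11/2)=54/11
back: M2=54/11
back: M1=-6−1/4·54/11=-159/22
M: M0=0, M1=-159/22, M2=54/11, M3=0
seg 0: a=-5, c=M0/2=0, d=(M1−M0)/(6·2)=-53/88, b=Δ0−h0·(2M0+M1)/6=76/11
seg 1: a=4, c=M1/2=-159/44, d=(M2−M1)/(6·2)=89/88, b=Δ1−h1·(2M1+M2)/6=-7/22
seg 2: a=-3, c=M2/2=27/11, d=(M3−M2)/(6·1)=-9/11, b=Δ2−h2·(2M2+M3)/6=-29/11
t_q=7/2 → seg 1, τ=3/2; S=4+-7/22·τ+-159/44·τ²+89/88·τ³=-841/704

  seg 0: a=-5 b=76/11 c=0 d=-53/88
  seg 1: a=4 b=-7/22 c=-159/44 d=89/88
  seg 2: a=-3 b=-29/11 c=27/11 d=-9/11
S(7/2) = -841/704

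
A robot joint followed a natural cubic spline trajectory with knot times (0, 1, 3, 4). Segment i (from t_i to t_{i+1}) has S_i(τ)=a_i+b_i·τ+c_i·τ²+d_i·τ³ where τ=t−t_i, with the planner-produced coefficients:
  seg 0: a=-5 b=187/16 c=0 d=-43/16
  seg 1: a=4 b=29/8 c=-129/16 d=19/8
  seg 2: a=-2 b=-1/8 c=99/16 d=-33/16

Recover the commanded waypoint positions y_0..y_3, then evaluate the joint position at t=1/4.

y_0 = S_0(0) = a_0 = -5
y_1 = S_1(0) = a_1 = 4
y_2 = S_2(0) = a_2 = -2
y_3 = S_2(1) = 2
t_q=1/4 is in segment 0 (τ=1/4); S_0(τ)=-2171/1024

y_0=-5 y_1=4 y_2=-2 y_3=2
S(1/4) = -2171/1024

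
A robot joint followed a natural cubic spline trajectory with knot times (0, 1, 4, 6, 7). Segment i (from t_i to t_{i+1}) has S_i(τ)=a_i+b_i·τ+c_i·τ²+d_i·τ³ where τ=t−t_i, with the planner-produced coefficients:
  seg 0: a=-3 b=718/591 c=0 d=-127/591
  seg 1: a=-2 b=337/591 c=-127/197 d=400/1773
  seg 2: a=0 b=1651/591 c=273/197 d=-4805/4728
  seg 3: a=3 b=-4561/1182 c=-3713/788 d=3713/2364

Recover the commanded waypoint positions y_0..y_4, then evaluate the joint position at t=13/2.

y_0 = S_0(0) = a_0 = -3
y_1 = S_1(0) = a_1 = -2
y_2 = S_2(0) = a_2 = 0
y_3 = S_3(0) = a_3 = 3
y_4 = S_3(1) = -4
t_q=13/2 is in segment 3 (τ=1/2); S_3(τ)=561/6304

y_0=-3 y_1=-2 y_2=0 y_3=3 y_4=-4
S(13/2) = 561/6304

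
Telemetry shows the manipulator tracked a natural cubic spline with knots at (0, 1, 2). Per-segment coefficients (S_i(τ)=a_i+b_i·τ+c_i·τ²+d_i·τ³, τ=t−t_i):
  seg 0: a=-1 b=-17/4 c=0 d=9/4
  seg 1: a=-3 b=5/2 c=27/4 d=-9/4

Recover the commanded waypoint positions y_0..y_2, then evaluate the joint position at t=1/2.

y_0 = S_0(0) = a_0 = -1
y_1 = S_1(0) = a_1 = -3
y_2 = S_1(1) = 4
t_q=1/2 is in segment 0 (τ=1/2); S_0(τ)=-91/32

y_0=-1 y_1=-3 y_2=4
S(1/2) = -91/32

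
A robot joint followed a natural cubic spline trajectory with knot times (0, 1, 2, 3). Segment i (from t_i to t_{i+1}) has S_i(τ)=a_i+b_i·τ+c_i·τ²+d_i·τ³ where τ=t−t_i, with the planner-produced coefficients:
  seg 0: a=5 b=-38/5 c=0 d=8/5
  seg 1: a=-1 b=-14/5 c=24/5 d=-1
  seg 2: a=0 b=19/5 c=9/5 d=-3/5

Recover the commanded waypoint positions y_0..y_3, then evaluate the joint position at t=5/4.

y_0=5 y_1=-1 y_2=0 y_3=5
S(5/4) = -453/320

y_0 = S_0(0) = a_0 = 5
y_1 = S_1(0) = a_1 = -1
y_2 = S_2(0) = a_2 = 0
y_3 = S_2(1) = 5
t_q=5/4 is in segment 1 (τ=1/4); S_1(τ)=-453/320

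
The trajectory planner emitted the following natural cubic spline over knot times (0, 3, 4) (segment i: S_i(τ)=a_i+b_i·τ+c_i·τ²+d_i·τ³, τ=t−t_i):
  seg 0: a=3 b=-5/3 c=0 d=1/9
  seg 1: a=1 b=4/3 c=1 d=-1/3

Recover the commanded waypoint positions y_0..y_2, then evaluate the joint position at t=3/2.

y_0 = S_0(0) = a_0 = 3
y_1 = S_1(0) = a_1 = 1
y_2 = S_1(1) = 3
t_q=3/2 is in segment 0 (τ=3/2); S_0(τ)=7/8

y_0=3 y_1=1 y_2=3
S(3/2) = 7/8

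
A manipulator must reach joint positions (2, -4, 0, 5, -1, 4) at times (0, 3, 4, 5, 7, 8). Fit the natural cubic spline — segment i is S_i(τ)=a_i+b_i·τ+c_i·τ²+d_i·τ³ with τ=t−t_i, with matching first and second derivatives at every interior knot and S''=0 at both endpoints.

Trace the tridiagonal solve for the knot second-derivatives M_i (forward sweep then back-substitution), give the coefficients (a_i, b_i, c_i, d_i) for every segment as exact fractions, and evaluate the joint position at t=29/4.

  seg 0: a=2 b=-949/236 c=0 d=53/236
  seg 1: a=-4 b=241/118 c=477/236 d=-15/236
  seg 2: a=0 b=1391/236 c=108/59 d=-643/236
  seg 3: a=5 b=163/118 c=-1497/236 d=245/118
  seg 4: a=-1 b=109/118 c=1443/236 d=-481/236
S(29/4) = -6325/15104

Δ: Δ0=-2, Δ1=4, Δ2=5, Δ3=-3, Δ4=5
row 1: diag=8, rhs=36; c'=1/8, d'=9/2
row 2: denom=4−1·1/8=31/8; d'=(6−1·9/2)/(31/8)=12/31
row 3: denom=6−1·8/31=178/31; d'=(-48−1·12/31)/(178/31)=-750/89
row 4: denom=6−2·31/89=472/89; d'=(48−2·-750/89)/(472/89)=1443/118
back: M4=1443/118
back: M3=-750/89−31/89·1443/118=-1497/118
back: M2=12/31−8/31·-1497/118=216/59
back: M1=9/2−1/8·216/59=477/118
M: M0=0, M1=477/118, M2=216/59, M3=-1497/118, M4=1443/118, M5=0
seg 0: a=2, c=M0/2=0, d=(M1−M0)/(6·3)=53/236, b=Δ0−h0·(2M0+M1)/6=-949/236
seg 1: a=-4, c=M1/2=477/236, d=(M2−M1)/(6·1)=-15/236, b=Δ1−h1·(2M1+M2)/6=241/118
seg 2: a=0, c=M2/2=108/59, d=(M3−M2)/(6·1)=-643/236, b=Δ2−h2·(2M2+M3)/6=1391/236
seg 3: a=5, c=M3/2=-1497/236, d=(M4−M3)/(6·2)=245/118, b=Δ3−h3·(2M3+M4)/6=163/118
seg 4: a=-1, c=M4/2=1443/236, d=(M5−M4)/(6·1)=-481/236, b=Δ4−h4·(2M4+M5)/6=109/118
t_q=29/4 → seg 4, τ=1/4; S=-1+109/118·τ+1443/236·τ²+-481/236·τ³=-6325/15104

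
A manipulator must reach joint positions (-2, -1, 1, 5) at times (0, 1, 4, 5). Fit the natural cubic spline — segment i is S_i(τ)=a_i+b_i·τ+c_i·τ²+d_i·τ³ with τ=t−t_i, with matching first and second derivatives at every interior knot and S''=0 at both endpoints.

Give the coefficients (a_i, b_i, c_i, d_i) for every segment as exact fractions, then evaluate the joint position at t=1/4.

Δ: Δ0=1, Δ1=2/3, Δ2=4
row 1: diag=8, rhs=-2; c'=3/8, d'=-1/4
row 2: denom=8−3·3/8=55/8; d'=(20−3·-1/4)/(55/8)=166/55
back: M2=166/55
back: M1=-1/4−3/8·166/55=-76/55
M: M0=0, M1=-76/55, M2=166/55, M3=0
seg 0: a=-2, c=M0/2=0, d=(M1−M0)/(6·1)=-38/165, b=Δ0−h0·(2M0+M1)/6=203/165
seg 1: a=-1, c=M1/2=-38/55, d=(M2−M1)/(6·3)=11/45, b=Δ1−h1·(2M1+M2)/6=89/165
seg 2: a=1, c=M2/2=83/55, d=(M3−M2)/(6·1)=-83/165, b=Δ2−h2·(2M2+M3)/6=494/165
t_q=1/4 → seg 0, τ=1/4; S=-2+203/165·τ+0·τ²+-38/165·τ³=-597/352

  seg 0: a=-2 b=203/165 c=0 d=-38/165
  seg 1: a=-1 b=89/165 c=-38/55 d=11/45
  seg 2: a=1 b=494/165 c=83/55 d=-83/165
S(1/4) = -597/352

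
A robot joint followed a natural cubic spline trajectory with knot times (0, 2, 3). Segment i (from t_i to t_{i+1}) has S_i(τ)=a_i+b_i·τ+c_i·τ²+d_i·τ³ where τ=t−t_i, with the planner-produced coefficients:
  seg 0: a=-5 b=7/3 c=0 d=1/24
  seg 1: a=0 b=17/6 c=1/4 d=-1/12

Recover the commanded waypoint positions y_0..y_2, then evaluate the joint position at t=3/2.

y_0=-5 y_1=0 y_2=3
S(3/2) = -87/64

y_0 = S_0(0) = a_0 = -5
y_1 = S_1(0) = a_1 = 0
y_2 = S_1(1) = 3
t_q=3/2 is in segment 0 (τ=3/2); S_0(τ)=-87/64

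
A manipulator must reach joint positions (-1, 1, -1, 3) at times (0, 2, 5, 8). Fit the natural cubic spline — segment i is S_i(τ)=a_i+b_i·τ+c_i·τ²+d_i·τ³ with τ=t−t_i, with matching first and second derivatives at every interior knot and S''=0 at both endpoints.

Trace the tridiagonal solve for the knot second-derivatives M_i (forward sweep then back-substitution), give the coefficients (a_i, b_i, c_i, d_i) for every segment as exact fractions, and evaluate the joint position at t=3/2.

  seg 0: a=-1 b=163/111 c=0 d=-13/111
  seg 1: a=1 b=7/111 c=-26/37 d=17/111
  seg 2: a=-1 b=-2/111 c=25/37 d=-25/333
S(3/2) = 239/296

Δ: Δ0=1, Δ1=-2/3, Δ2=4/3
row 1: diag=10, rhs=-10; c'=3/10, d'=-1
row 2: denom=12−3·3/10=111/10; d'=(12−3·-1)/(111/10)=50/37
back: M2=50/37
back: M1=-1−3/10·50/37=-52/37
M: M0=0, M1=-52/37, M2=50/37, M3=0
seg 0: a=-1, c=M0/2=0, d=(M1−M0)/(6·2)=-13/111, b=Δ0−h0·(2M0+M1)/6=163/111
seg 1: a=1, c=M1/2=-26/37, d=(M2−M1)/(6·3)=17/111, b=Δ1−h1·(2M1+M2)/6=7/111
seg 2: a=-1, c=M2/2=25/37, d=(M3−M2)/(6·3)=-25/333, b=Δ2−h2·(2M2+M3)/6=-2/111
t_q=3/2 → seg 0, τ=3/2; S=-1+163/111·τ+0·τ²+-13/111·τ³=239/296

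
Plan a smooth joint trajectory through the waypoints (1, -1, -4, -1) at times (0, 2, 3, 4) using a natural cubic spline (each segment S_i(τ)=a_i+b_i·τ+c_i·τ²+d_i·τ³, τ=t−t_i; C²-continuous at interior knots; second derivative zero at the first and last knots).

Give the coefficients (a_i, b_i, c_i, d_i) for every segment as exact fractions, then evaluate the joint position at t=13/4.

Δ: Δ0=-1, Δ1=-3, Δ2=3
row 1: diag=6, rhs=-12; c'=1/6, d'=-2
row 2: denom=4−1·1/6=23/6; d'=(36−1·-2)/(23/6)=228/23
back: M2=228/23
back: M1=-2−1/6·228/23=-84/23
M: M0=0, M1=-84/23, M2=228/23, M3=0
seg 0: a=1, c=M0/2=0, d=(M1−M0)/(6·2)=-7/23, b=Δ0−h0·(2M0+M1)/6=5/23
seg 1: a=-1, c=M1/2=-42/23, d=(M2−M1)/(6·1)=52/23, b=Δ1−h1·(2M1+M2)/6=-79/23
seg 2: a=-4, c=M2/2=114/23, d=(M3−M2)/(6·1)=-38/23, b=Δ2−h2·(2M2+M3)/6=-7/23
t_q=13/4 → seg 2, τ=1/4; S=-4+-7/23·τ+114/23·τ²+-38/23·τ³=-2791/736

  seg 0: a=1 b=5/23 c=0 d=-7/23
  seg 1: a=-1 b=-79/23 c=-42/23 d=52/23
  seg 2: a=-4 b=-7/23 c=114/23 d=-38/23
S(13/4) = -2791/736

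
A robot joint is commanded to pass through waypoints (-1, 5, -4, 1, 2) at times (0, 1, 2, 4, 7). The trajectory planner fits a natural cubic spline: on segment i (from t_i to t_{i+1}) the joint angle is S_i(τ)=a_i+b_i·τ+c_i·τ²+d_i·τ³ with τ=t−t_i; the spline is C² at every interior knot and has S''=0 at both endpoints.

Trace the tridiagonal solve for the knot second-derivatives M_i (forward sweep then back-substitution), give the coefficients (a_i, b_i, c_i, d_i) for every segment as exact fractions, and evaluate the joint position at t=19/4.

Δ: Δ0=6, Δ1=-9, Δ2=5/2, Δ3=1/3
row 1: diag=4, rhs=-90; c'=1/4, d'=-45/2
row 2: denom=6−1·1/4=23/4; d'=(69−1·-45/2)/(23/4)=366/23
row 3: denom=10−2·8/23=214/23; d'=(-13−2·366/23)/(214/23)=-1031/214
back: M3=-1031/214
back: M2=366/23−8/23·-1031/214=1882/107
back: M1=-45/2−1/4·1882/107=-2878/107
M: M0=0, M1=-2878/107, M2=1882/107, M3=-1031/214, M4=0
seg 0: a=-1, c=M0/2=0, d=(M1−M0)/(6·1)=-1439/321, b=Δ0−h0·(2M0+M1)/6=3365/321
seg 1: a=5, c=M1/2=-1439/107, d=(M2−M1)/(6·1)=2380/321, b=Δ1−h1·(2M1+M2)/6=-952/321
seg 2: a=-4, c=M2/2=941/107, d=(M3−M2)/(6·2)=-4795/2568, b=Δ2−h2·(2M2+M3)/6=-2446/321
seg 3: a=1, c=M3/2=-1031/428, d=(M4−M3)/(6·3)=1031/3852, b=Δ3−h3·(2M3+M4)/6=3307/642
t_q=19/4 → seg 3, τ=3/4; S=1+3307/642·τ+-1031/428·τ²+1031/3852·τ³=99193/27392

  seg 0: a=-1 b=3365/321 c=0 d=-1439/321
  seg 1: a=5 b=-952/321 c=-1439/107 d=2380/321
  seg 2: a=-4 b=-2446/321 c=941/107 d=-4795/2568
  seg 3: a=1 b=3307/642 c=-1031/428 d=1031/3852
S(19/4) = 99193/27392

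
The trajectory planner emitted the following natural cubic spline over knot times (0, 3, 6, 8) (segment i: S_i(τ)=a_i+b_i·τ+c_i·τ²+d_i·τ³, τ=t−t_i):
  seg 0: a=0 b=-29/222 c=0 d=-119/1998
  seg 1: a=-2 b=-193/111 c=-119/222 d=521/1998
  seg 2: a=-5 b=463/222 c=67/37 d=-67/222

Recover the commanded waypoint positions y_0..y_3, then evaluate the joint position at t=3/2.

y_0=0 y_1=-2 y_2=-5 y_3=4
S(3/2) = -235/592

y_0 = S_0(0) = a_0 = 0
y_1 = S_1(0) = a_1 = -2
y_2 = S_2(0) = a_2 = -5
y_3 = S_2(2) = 4
t_q=3/2 is in segment 0 (τ=3/2); S_0(τ)=-235/592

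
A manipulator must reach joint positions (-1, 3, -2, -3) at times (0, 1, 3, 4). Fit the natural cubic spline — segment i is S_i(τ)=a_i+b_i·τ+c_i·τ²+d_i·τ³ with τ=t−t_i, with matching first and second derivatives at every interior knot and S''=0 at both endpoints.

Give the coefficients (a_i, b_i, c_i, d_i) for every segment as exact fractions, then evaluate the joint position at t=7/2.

Δ: Δ0=4, Δ1=-5/2, Δ2=-1
row 1: diag=6, rhs=-39; c'=1/3, d'=-13/2
row 2: denom=6−2·1/3=16/3; d'=(9−2·-13/2)/(16/3)=33/8
back: M2=33/8
back: M1=-13/2−1/3·33/8=-63/8
M: M0=0, M1=-63/8, M2=33/8, M3=0
seg 0: a=-1, c=M0/2=0, d=(M1−M0)/(6·1)=-21/16, b=Δ0−h0·(2M0+M1)/6=85/16
seg 1: a=3, c=M1/2=-63/16, d=(M2−M1)/(6·2)=1, b=Δ1−h1·(2M1+M2)/6=11/8
seg 2: a=-2, c=M2/2=33/16, d=(M3−M2)/(6·1)=-11/16, b=Δ2−h2·(2M2+M3)/6=-19/8
t_q=7/2 → seg 2, τ=1/2; S=-2+-19/8·τ+33/16·τ²+-11/16·τ³=-353/128

  seg 0: a=-1 b=85/16 c=0 d=-21/16
  seg 1: a=3 b=11/8 c=-63/16 d=1
  seg 2: a=-2 b=-19/8 c=33/16 d=-11/16
S(7/2) = -353/128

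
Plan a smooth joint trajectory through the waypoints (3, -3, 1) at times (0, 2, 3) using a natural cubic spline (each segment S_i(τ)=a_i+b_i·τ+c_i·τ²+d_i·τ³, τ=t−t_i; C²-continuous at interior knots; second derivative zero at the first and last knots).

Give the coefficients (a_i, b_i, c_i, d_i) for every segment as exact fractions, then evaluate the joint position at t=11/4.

Δ: Δ0=-3, Δ1=4
row 1: diag=6, rhs=42; c'=1/6, d'=7
back: M1=7
M: M0=0, M1=7, M2=0
seg 0: a=3, c=M0/2=0, d=(M1−M0)/(6·2)=7/12, b=Δ0−h0·(2M0+M1)/6=-16/3
seg 1: a=-3, c=M1/2=7/2, d=(M2−M1)/(6·1)=-7/6, b=Δ1−h1·(2M1+M2)/6=5/3
t_q=11/4 → seg 1, τ=3/4; S=-3+5/3·τ+7/2·τ²+-7/6·τ³=-35/128

  seg 0: a=3 b=-16/3 c=0 d=7/12
  seg 1: a=-3 b=5/3 c=7/2 d=-7/6
S(11/4) = -35/128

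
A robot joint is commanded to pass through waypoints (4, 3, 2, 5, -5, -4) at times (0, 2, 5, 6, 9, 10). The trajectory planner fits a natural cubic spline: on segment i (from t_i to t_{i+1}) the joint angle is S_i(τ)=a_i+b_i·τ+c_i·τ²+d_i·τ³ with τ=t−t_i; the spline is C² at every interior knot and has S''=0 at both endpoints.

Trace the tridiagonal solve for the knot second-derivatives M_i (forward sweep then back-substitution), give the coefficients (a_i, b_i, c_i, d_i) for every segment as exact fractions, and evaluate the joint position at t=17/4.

Δ: Δ0=-1/2, Δ1=-1/3, Δ2=3, Δ3=-10/3, Δ4=1
row 1: diag=10, rhs=1; c'=3/10, d'=1/10
row 2: denom=8−3·3/10=71/10; d'=(20−3·1/10)/(71/10)=197/71
row 3: denom=8−1·10/71=558/71; d'=(-38−1·197/71)/(558/71)=-965/186
row 4: denom=8−3·71/186=425/62; d'=(26−3·-965/186)/(425/62)=2577/425
back: M4=2577/425
back: M3=-965/186−71/186·2577/425=-9566/1275
back: M2=197/71−10/71·-9566/1275=977/255
back: M1=1/10−3/10·977/255=-446/425
M: M0=0, M1=-446/425, M2=977/255, M3=-9566/1275, M4=2577/425, M5=0
seg 0: a=4, c=M0/2=0, d=(M1−M0)/(6·2)=-223/2550, b=Δ0−h0·(2M0+M1)/6=-383/2550
seg 1: a=3, c=M1/2=-223/425, d=(M2−M1)/(6·3)=6223/22950, b=Δ1−h1·(2M1+M2)/6=-3059/2550
seg 2: a=2, c=M2/2=977/510, d=(M3−M2)/(6·1)=-4817/2550, b=Δ2−h2·(2M2+M3)/6=223/75
seg 3: a=5, c=M3/2=-4783/1275, d=(M4−M3)/(6·3)=17297/22950, b=Δ3−h3·(2M3+M4)/6=967/850
seg 4: a=-5, c=M4/2=2577/850, d=(M5−M4)/(6·1)=-859/850, b=Δ4−h4·(2M4+M5)/6=-434/425
t_q=17/4 → seg 1, τ=9/4; S=3+-3059/2550·τ+-223/425·τ²+6223/22950·τ³=7977/10880

  seg 0: a=4 b=-383/2550 c=0 d=-223/2550
  seg 1: a=3 b=-3059/2550 c=-223/425 d=6223/22950
  seg 2: a=2 b=223/75 c=977/510 d=-4817/2550
  seg 3: a=5 b=967/850 c=-4783/1275 d=17297/22950
  seg 4: a=-5 b=-434/425 c=2577/850 d=-859/850
S(17/4) = 7977/10880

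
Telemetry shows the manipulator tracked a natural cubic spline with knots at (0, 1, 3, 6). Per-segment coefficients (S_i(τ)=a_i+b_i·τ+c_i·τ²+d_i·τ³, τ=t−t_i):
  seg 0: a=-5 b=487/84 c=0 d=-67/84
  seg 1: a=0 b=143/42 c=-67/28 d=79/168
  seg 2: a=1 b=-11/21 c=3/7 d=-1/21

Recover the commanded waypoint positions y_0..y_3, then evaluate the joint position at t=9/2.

y_0 = S_0(0) = a_0 = -5
y_1 = S_1(0) = a_1 = 0
y_2 = S_2(0) = a_2 = 1
y_3 = S_2(3) = 2
t_q=9/2 is in segment 2 (τ=3/2); S_2(τ)=57/56

y_0=-5 y_1=0 y_2=1 y_3=2
S(9/2) = 57/56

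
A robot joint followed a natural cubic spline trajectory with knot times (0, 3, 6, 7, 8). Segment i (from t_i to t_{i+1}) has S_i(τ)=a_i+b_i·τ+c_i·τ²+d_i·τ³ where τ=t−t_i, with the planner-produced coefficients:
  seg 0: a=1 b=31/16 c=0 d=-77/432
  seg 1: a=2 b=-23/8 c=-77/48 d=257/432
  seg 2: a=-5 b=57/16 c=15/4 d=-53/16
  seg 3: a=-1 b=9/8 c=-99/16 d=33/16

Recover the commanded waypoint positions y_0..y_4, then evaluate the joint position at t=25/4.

y_0=1 y_1=2 y_2=-5 y_3=-1 y_4=-4
S(25/4) = -4021/1024

y_0 = S_0(0) = a_0 = 1
y_1 = S_1(0) = a_1 = 2
y_2 = S_2(0) = a_2 = -5
y_3 = S_3(0) = a_3 = -1
y_4 = S_3(1) = -4
t_q=25/4 is in segment 2 (τ=1/4); S_2(τ)=-4021/1024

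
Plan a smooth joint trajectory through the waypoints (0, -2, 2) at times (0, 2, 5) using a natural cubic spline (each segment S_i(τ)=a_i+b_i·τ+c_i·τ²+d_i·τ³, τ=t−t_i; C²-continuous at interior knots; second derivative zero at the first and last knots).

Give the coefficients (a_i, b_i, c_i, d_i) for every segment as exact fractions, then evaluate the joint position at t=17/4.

  seg 0: a=0 b=-22/15 c=0 d=7/60
  seg 1: a=-2 b=-1/15 c=7/10 d=-7/90
S(17/4) = 65/128

Δ: Δ0=-1, Δ1=4/3
row 1: diag=10, rhs=14; c'=3/10, d'=7/5
back: M1=7/5
M: M0=0, M1=7/5, M2=0
seg 0: a=0, c=M0/2=0, d=(M1−M0)/(6·2)=7/60, b=Δ0−h0·(2M0+M1)/6=-22/15
seg 1: a=-2, c=M1/2=7/10, d=(M2−M1)/(6·3)=-7/90, b=Δ1−h1·(2M1+M2)/6=-1/15
t_q=17/4 → seg 1, τ=9/4; S=-2+-1/15·τ+7/10·τ²+-7/90·τ³=65/128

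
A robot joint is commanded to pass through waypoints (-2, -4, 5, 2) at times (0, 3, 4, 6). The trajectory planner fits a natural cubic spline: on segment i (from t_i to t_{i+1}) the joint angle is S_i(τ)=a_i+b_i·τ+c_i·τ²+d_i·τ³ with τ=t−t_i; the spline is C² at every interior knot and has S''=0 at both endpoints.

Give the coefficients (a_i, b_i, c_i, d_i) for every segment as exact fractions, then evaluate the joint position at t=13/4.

Δ: Δ0=-2/3, Δ1=9, Δ2=-3/2
row 1: diag=8, rhs=58; c'=1/8, d'=29/4
row 2: denom=6−1·1/8=47/8; d'=(-63−1·29/4)/(47/8)=-562/47
back: M2=-562/47
back: M1=29/4−1/8·-562/47=411/47
M: M0=0, M1=411/47, M2=-562/47, M3=0
seg 0: a=-2, c=M0/2=0, d=(M1−M0)/(6·3)=137/282, b=Δ0−h0·(2M0+M1)/6=-1421/282
seg 1: a=-4, c=M1/2=411/94, d=(M2−M1)/(6·1)=-973/282, b=Δ1−h1·(2M1+M2)/6=1139/141
seg 2: a=5, c=M2/2=-281/47, d=(M3−M2)/(6·2)=281/282, b=Δ2−h2·(2M2+M3)/6=1825/282
t_q=13/4 → seg 1, τ=1/4; S=-4+1139/141·τ+411/94·τ²+-973/282·τ³=-10595/6016

  seg 0: a=-2 b=-1421/282 c=0 d=137/282
  seg 1: a=-4 b=1139/141 c=411/94 d=-973/282
  seg 2: a=5 b=1825/282 c=-281/47 d=281/282
S(13/4) = -10595/6016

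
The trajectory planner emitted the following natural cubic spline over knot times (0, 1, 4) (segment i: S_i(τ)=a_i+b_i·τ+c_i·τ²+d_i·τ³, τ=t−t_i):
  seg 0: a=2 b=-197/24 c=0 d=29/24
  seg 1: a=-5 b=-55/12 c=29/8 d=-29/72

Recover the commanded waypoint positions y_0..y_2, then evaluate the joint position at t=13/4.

y_0 = S_0(0) = a_0 = 2
y_1 = S_1(0) = a_1 = -5
y_2 = S_1(3) = 3
t_q=13/4 is in segment 1 (τ=9/4); S_1(τ)=-793/512

y_0=2 y_1=-5 y_2=3
S(13/4) = -793/512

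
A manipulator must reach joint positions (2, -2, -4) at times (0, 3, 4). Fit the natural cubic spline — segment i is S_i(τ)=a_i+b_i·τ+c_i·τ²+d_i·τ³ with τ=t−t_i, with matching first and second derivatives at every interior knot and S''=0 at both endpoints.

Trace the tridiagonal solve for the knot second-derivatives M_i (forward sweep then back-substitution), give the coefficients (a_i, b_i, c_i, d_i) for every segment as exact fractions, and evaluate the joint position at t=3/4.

  seg 0: a=2 b=-13/12 c=0 d=-1/36
  seg 1: a=-2 b=-11/6 c=-1/4 d=1/12
S(3/4) = 301/256

Δ: Δ0=-4/3, Δ1=-2
row 1: diag=8, rhs=-4; c'=1/8, d'=-1/2
back: M1=-1/2
M: M0=0, M1=-1/2, M2=0
seg 0: a=2, c=M0/2=0, d=(M1−M0)/(6·3)=-1/36, b=Δ0−h0·(2M0+M1)/6=-13/12
seg 1: a=-2, c=M1/2=-1/4, d=(M2−M1)/(6·1)=1/12, b=Δ1−h1·(2M1+M2)/6=-11/6
t_q=3/4 → seg 0, τ=3/4; S=2+-13/12·τ+0·τ²+-1/36·τ³=301/256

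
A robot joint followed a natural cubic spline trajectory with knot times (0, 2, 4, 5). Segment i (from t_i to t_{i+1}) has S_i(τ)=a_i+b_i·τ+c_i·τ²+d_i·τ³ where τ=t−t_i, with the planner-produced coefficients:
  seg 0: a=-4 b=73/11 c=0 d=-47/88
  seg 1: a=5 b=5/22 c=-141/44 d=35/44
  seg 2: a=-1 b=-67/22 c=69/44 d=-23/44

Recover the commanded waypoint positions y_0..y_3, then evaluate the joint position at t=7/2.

y_0=-4 y_1=5 y_2=-1 y_3=-3
S(7/2) = 287/352

y_0 = S_0(0) = a_0 = -4
y_1 = S_1(0) = a_1 = 5
y_2 = S_2(0) = a_2 = -1
y_3 = S_2(1) = -3
t_q=7/2 is in segment 1 (τ=3/2); S_1(τ)=287/352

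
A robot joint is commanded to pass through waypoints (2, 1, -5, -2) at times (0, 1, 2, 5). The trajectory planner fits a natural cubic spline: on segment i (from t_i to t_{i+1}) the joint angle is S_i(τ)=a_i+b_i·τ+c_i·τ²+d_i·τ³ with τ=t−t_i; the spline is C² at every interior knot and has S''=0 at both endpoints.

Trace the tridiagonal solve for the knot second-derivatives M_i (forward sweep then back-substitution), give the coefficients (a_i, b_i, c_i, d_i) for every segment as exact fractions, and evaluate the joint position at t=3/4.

Δ: Δ0=-1, Δ1=-6, Δ2=1
row 1: diag=4, rhs=-30; c'=1/4, d'=-15/2
row 2: denom=8−1·1/4=31/4; d'=(42−1·-15/2)/(31/4)=198/31
back: M2=198/31
back: M1=-15/2−1/4·198/31=-282/31
M: M0=0, M1=-282/31, M2=198/31, M3=0
seg 0: a=2, c=M0/2=0, d=(M1−M0)/(6·1)=-47/31, b=Δ0−h0·(2M0+M1)/6=16/31
seg 1: a=1, c=M1/2=-141/31, d=(M2−M1)/(6·1)=80/31, b=Δ1−h1·(2M1+M2)/6=-125/31
seg 2: a=-5, c=M2/2=99/31, d=(M3−M2)/(6·3)=-11/31, b=Δ2−h2·(2M2+M3)/6=-167/31
t_q=3/4 → seg 0, τ=3/4; S=2+16/31·τ+0·τ²+-47/31·τ³=3467/1984

  seg 0: a=2 b=16/31 c=0 d=-47/31
  seg 1: a=1 b=-125/31 c=-141/31 d=80/31
  seg 2: a=-5 b=-167/31 c=99/31 d=-11/31
S(3/4) = 3467/1984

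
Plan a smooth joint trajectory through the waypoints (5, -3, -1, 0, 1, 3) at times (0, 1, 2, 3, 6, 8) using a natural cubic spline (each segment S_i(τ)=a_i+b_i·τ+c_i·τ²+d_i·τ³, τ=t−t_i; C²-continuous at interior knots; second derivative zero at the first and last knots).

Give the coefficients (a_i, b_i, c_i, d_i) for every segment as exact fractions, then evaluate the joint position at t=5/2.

Δ: Δ0=-8, Δ1=2, Δ2=1, Δ3=1/3, Δ4=1
row 1: diag=4, rhs=60; c'=1/4, d'=15
row 2: denom=4−1·1/4=15/4; d'=(-6−1·15)/(15/4)=-28/5
row 3: denom=8−1·4/15=116/15; d'=(-4−1·-28/5)/(116/15)=6/29
row 4: denom=10−3·45/116=1025/116; d'=(4−3·6/29)/(1025/116)=392/1025
back: M4=392/1025
back: M3=6/29−45/116·392/1025=12/205
back: M2=-28/5−4/15·12/205=-5756/1025
back: M1=15−1/4·-5756/1025=16814/1025
M: M0=0, M1=16814/1025, M2=-5756/1025, M3=12/205, M4=392/1025, M5=0
seg 0: a=5, c=M0/2=0, d=(M1−M0)/(6·1)=8407/3075, b=Δ0−h0·(2M0+M1)/6=-33007/3075
seg 1: a=-3, c=M1/2=8407/1025, d=(M2−M1)/(6·1)=-2257/615, b=Δ1−h1·(2M1+M2)/6=-7786/3075
seg 2: a=-1, c=M2/2=-2878/1025, d=(M3−M2)/(6·1)=2908/3075, b=Δ2−h2·(2M2+M3)/6=8801/3075
seg 3: a=0, c=M3/2=6/205, d=(M4−M3)/(6·3)=166/9225, b=Δ3−h3·(2M3+M4)/6=257/3075
seg 4: a=1, c=M4/2=196/1025, d=(M5−M4)/(6·2)=-98/3075, b=Δ4−h4·(2M4+M5)/6=2291/3075
t_q=5/2 → seg 2, τ=1/2; S=-1+8801/3075·τ+-2878/1025·τ²+2908/3075·τ³=-313/2050

  seg 0: a=5 b=-33007/3075 c=0 d=8407/3075
  seg 1: a=-3 b=-7786/3075 c=8407/1025 d=-2257/615
  seg 2: a=-1 b=8801/3075 c=-2878/1025 d=2908/3075
  seg 3: a=0 b=257/3075 c=6/205 d=166/9225
  seg 4: a=1 b=2291/3075 c=196/1025 d=-98/3075
S(5/2) = -313/2050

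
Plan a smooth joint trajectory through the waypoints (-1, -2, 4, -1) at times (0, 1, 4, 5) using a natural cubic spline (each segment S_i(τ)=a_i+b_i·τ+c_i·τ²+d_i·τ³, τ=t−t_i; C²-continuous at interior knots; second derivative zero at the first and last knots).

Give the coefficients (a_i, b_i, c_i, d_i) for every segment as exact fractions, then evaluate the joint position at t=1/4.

Δ: Δ0=-1, Δ1=2, Δ2=-5
row 1: diag=8, rhs=18; c'=3/8, d'=9/4
row 2: denom=8−3·3/8=55/8; d'=(-42−3·9/4)/(55/8)=-78/11
back: M2=-78/11
back: M1=9/4−3/8·-78/11=54/11
M: M0=0, M1=54/11, M2=-78/11, M3=0
seg 0: a=-1, c=M0/2=0, d=(M1−M0)/(6·1)=9/11, b=Δ0−h0·(2M0+M1)/6=-20/11
seg 1: a=-2, c=M1/2=27/11, d=(M2−M1)/(6·3)=-2/3, b=Δ1−h1·(2M1+M2)/6=7/11
seg 2: a=4, c=M2/2=-39/11, d=(M3−M2)/(6·1)=13/11, b=Δ2−h2·(2M2+M3)/6=-29/11
t_q=1/4 → seg 0, τ=1/4; S=-1+-20/11·τ+0·τ²+9/11·τ³=-1015/704

  seg 0: a=-1 b=-20/11 c=0 d=9/11
  seg 1: a=-2 b=7/11 c=27/11 d=-2/3
  seg 2: a=4 b=-29/11 c=-39/11 d=13/11
S(1/4) = -1015/704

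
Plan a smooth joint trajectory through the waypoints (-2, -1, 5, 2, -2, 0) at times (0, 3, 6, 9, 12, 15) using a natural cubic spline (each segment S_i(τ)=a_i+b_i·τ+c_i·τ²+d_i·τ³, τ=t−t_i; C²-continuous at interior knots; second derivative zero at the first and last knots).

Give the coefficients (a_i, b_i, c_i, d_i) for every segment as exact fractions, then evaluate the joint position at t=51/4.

Δ: Δ0=1/3, Δ1=2, Δ2=-1, Δ3=-4/3, Δ4=2/3
row 1: diag=12, rhs=10; c'=1/4, d'=5/6
row 2: denom=12−3·1/4=45/4; d'=(-18−3·5/6)/(45/4)=-82/45
row 3: denom=12−3·4/15=56/5; d'=(-2−3·-82/45)/(56/5)=13/42
row 4: denom=12−3·15/56=627/56; d'=(12−3·13/42)/(627/56)=620/627
back: M4=620/627
back: M3=13/42−15/56·620/627=28/627
back: M2=-82/45−4/15·28/627=-1150/627
back: M1=5/6−1/4·-1150/627=270/209
M: M0=0, M1=270/209, M2=-1150/627, M3=28/627, M4=620/627, M5=0
seg 0: a=-2, c=M0/2=0, d=(M1−M0)/(6·3)=15/209, b=Δ0−h0·(2M0+M1)/6=-196/627
seg 1: a=-1, c=M1/2=135/209, d=(M2−M1)/(6·3)=-980/5643, b=Δ1−h1·(2M1+M2)/6=1019/627
seg 2: a=5, c=M2/2=-575/627, d=(M3−M2)/(6·3)=31/297, b=Δ2−h2·(2M2+M3)/6=509/627
seg 3: a=2, c=M3/2=14/627, d=(M4−M3)/(6·3)=296/5643, b=Δ3−h3·(2M3+M4)/6=-1174/627
seg 4: a=-2, c=M4/2=310/627, d=(M5−M4)/(6·3)=-310/5643, b=Δ4−h4·(2M4+M5)/6=-202/627
t_q=51/4 → seg 4, τ=3/4; S=-2+-202/627·τ+310/627·τ²+-310/5643·τ³=-13287/6688

  seg 0: a=-2 b=-196/627 c=0 d=15/209
  seg 1: a=-1 b=1019/627 c=135/209 d=-980/5643
  seg 2: a=5 b=509/627 c=-575/627 d=31/297
  seg 3: a=2 b=-1174/627 c=14/627 d=296/5643
  seg 4: a=-2 b=-202/627 c=310/627 d=-310/5643
S(51/4) = -13287/6688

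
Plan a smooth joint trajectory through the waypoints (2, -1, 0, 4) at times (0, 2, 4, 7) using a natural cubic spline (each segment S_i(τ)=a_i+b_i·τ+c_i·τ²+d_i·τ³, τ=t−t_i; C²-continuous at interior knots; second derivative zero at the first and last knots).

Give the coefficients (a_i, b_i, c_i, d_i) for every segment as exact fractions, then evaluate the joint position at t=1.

Δ: Δ0=-3/2, Δ1=1/2, Δ2=4/3
row 1: diag=8, rhs=12; c'=1/4, d'=3/2
row 2: denom=10−2·1/4=19/2; d'=(5−2·3/2)/(19/2)=4/19
back: M2=4/19
back: M1=3/2−1/4·4/19=55/38
M: M0=0, M1=55/38, M2=4/19, M3=0
seg 0: a=2, c=M0/2=0, d=(M1−M0)/(6·2)=55/456, b=Δ0−h0·(2M0+M1)/6=-113/57
seg 1: a=-1, c=M1/2=55/76, d=(M2−M1)/(6·2)=-47/456, b=Δ1−h1·(2M1+M2)/6=-61/114
seg 2: a=0, c=M2/2=2/19, d=(M3−M2)/(6·3)=-2/171, b=Δ2−h2·(2M2+M3)/6=64/57
t_q=1 → seg 0, τ=1; S=2+-113/57·τ+0·τ²+55/456·τ³=21/152

  seg 0: a=2 b=-113/57 c=0 d=55/456
  seg 1: a=-1 b=-61/114 c=55/76 d=-47/456
  seg 2: a=0 b=64/57 c=2/19 d=-2/171
S(1) = 21/152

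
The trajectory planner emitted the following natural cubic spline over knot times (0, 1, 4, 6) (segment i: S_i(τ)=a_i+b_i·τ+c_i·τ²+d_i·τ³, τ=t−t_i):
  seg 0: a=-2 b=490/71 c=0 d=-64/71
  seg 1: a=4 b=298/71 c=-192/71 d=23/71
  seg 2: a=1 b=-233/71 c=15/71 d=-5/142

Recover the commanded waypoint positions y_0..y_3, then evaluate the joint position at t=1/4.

y_0 = S_0(0) = a_0 = -2
y_1 = S_1(0) = a_1 = 4
y_2 = S_2(0) = a_2 = 1
y_3 = S_2(2) = -5
t_q=1/4 is in segment 0 (τ=1/4); S_0(τ)=-41/142

y_0=-2 y_1=4 y_2=1 y_3=-5
S(1/4) = -41/142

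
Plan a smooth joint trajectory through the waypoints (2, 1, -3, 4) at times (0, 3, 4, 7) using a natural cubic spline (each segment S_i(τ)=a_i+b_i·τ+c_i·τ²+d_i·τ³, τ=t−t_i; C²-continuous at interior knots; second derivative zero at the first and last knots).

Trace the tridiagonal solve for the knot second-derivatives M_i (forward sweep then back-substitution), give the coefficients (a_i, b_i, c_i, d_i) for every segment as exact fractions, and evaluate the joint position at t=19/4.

  seg 0: a=2 b=86/63 c=0 d=-107/567
  seg 1: a=1 b=-235/63 c=-107/63 d=10/7
  seg 2: a=-3 b=-179/63 c=163/63 d=-163/567
S(19/4) = -243/64

Δ: Δ0=-1/3, Δ1=-4, Δ2=7/3
row 1: diag=8, rhs=-22; c'=1/8, d'=-11/4
row 2: denom=8−1·1/8=63/8; d'=(38−1·-11/4)/(63/8)=326/63
back: M2=326/63
back: M1=-11/4−1/8·326/63=-214/63
M: M0=0, M1=-214/63, M2=326/63, M3=0
seg 0: a=2, c=M0/2=0, d=(M1−M0)/(6·3)=-107/567, b=Δ0−h0·(2M0+M1)/6=86/63
seg 1: a=1, c=M1/2=-107/63, d=(M2−M1)/(6·1)=10/7, b=Δ1−h1·(2M1+M2)/6=-235/63
seg 2: a=-3, c=M2/2=163/63, d=(M3−M2)/(6·3)=-163/567, b=Δ2−h2·(2M2+M3)/6=-179/63
t_q=19/4 → seg 2, τ=3/4; S=-3+-179/63·τ+163/63·τ²+-163/567·τ³=-243/64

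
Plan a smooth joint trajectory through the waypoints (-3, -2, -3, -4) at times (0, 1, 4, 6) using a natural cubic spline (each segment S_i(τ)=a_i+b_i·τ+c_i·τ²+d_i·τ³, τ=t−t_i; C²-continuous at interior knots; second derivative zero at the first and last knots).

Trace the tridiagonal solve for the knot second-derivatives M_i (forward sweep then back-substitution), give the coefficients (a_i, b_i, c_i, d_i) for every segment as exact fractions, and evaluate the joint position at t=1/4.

Δ: Δ0=1, Δ1=-1/3, Δ2=-1/2
row 1: diag=8, rhs=-8; c'=3/8, d'=-1
row 2: denom=10−3·3/8=71/8; d'=(-1−3·-1)/(71/8)=16/71
back: M2=16/71
back: M1=-1−3/8·16/71=-77/71
M: M0=0, M1=-77/71, M2=16/71, M3=0
seg 0: a=-3, c=M0/2=0, d=(M1−M0)/(6·1)=-77/426, b=Δ0−h0·(2M0+M1)/6=503/426
seg 1: a=-2, c=M1/2=-77/142, d=(M2−M1)/(6·3)=31/426, b=Δ1−h1·(2M1+M2)/6=136/213
seg 2: a=-3, c=M2/2=8/71, d=(M3−M2)/(6·2)=-4/213, b=Δ2−h2·(2M2+M3)/6=-277/426
t_q=1/4 → seg 0, τ=1/4; S=-3+503/426·τ+0·τ²+-77/426·τ³=-24607/9088

  seg 0: a=-3 b=503/426 c=0 d=-77/426
  seg 1: a=-2 b=136/213 c=-77/142 d=31/426
  seg 2: a=-3 b=-277/426 c=8/71 d=-4/213
S(1/4) = -24607/9088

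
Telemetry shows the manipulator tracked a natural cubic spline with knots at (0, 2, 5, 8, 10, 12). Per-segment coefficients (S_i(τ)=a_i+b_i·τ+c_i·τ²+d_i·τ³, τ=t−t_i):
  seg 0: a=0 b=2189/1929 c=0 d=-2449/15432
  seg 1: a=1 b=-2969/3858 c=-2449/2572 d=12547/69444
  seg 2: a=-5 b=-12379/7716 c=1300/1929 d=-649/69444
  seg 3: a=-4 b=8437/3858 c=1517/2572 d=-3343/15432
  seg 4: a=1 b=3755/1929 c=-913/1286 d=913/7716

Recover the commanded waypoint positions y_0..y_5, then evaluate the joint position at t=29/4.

y_0 = S_0(0) = a_0 = 0
y_1 = S_1(0) = a_1 = 1
y_2 = S_2(0) = a_2 = -5
y_3 = S_3(0) = a_3 = -4
y_4 = S_4(0) = a_4 = 1
y_5 = S_4(2) = 3
t_q=29/4 is in segment 2 (τ=9/4); S_2(τ)=-873155/164608

y_0=0 y_1=1 y_2=-5 y_3=-4 y_4=1 y_5=3
S(29/4) = -873155/164608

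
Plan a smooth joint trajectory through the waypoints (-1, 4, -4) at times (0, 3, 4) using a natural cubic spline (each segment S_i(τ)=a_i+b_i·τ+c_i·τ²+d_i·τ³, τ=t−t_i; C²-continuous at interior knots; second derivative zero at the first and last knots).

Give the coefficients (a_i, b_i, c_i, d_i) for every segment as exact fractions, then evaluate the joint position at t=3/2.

Δ: Δ0=5/3, Δ1=-8
row 1: diag=8, rhs=-58; c'=1/8, d'=-29/4
back: M1=-29/4
M: M0=0, M1=-29/4, M2=0
seg 0: a=-1, c=M0/2=0, d=(M1−M0)/(6·3)=-29/72, b=Δ0−h0·(2M0+M1)/6=127/24
seg 1: a=4, c=M1/2=-29/8, d=(M2−M1)/(6·1)=29/24, b=Δ1−h1·(2M1+M2)/6=-67/12
t_q=3/2 → seg 0, τ=3/2; S=-1+127/24·τ+0·τ²+-29/72·τ³=357/64

  seg 0: a=-1 b=127/24 c=0 d=-29/72
  seg 1: a=4 b=-67/12 c=-29/8 d=29/24
S(3/2) = 357/64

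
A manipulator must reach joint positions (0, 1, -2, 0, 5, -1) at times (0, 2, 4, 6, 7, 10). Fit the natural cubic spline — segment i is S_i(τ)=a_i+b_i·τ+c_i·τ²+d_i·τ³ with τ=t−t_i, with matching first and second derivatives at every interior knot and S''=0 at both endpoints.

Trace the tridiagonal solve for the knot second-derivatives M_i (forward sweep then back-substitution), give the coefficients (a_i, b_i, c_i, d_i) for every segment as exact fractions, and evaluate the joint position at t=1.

  seg 0: a=0 b=704/641 c=0 d=-767/5128
  seg 1: a=1 b=-893/1282 c=-2301/2564 d=1271/5128
  seg 2: a=-2 b=-841/641 c=378/641 d=363/1282
  seg 3: a=0 b=2849/641 c=1467/641 d=-1111/641
  seg 4: a=5 b=2450/641 c=-1866/641 d=622/1923
S(1) = 4865/5128

Δ: Δ0=1/2, Δ1=-3/2, Δ2=1, Δ3=5, Δ4=-2
row 1: diag=8, rhs=-12; c'=1/4, d'=-3/2
row 2: denom=8−2·1/4=15/2; d'=(15−2·-3/2)/(15/2)=12/5
row 3: denom=6−2·4/15=82/15; d'=(24−2·12/5)/(82/15)=144/41
row 4: denom=8−1·15/82=641/82; d'=(-42−1·144/41)/(641/82)=-3732/641
back: M4=-3732/641
back: M3=144/41−15/82·-3732/641=2934/641
back: M2=12/5−4/15·2934/641=756/641
back: M1=-3/2−1/4·756/641=-2301/1282
M: M0=0, M1=-2301/1282, M2=756/641, M3=2934/641, M4=-3732/641, M5=0
seg 0: a=0, c=M0/2=0, d=(M1−M0)/(6·2)=-767/5128, b=Δ0−h0·(2M0+M1)/6=704/641
seg 1: a=1, c=M1/2=-2301/2564, d=(M2−M1)/(6·2)=1271/5128, b=Δ1−h1·(2M1+M2)/6=-893/1282
seg 2: a=-2, c=M2/2=378/641, d=(M3−M2)/(6·2)=363/1282, b=Δ2−h2·(2M2+M3)/6=-841/641
seg 3: a=0, c=M3/2=1467/641, d=(M4−M3)/(6·1)=-1111/641, b=Δ3−h3·(2M3+M4)/6=2849/641
seg 4: a=5, c=M4/2=-1866/641, d=(M5−M4)/(6·3)=622/1923, b=Δ4−h4·(2M4+M5)/6=2450/641
t_q=1 → seg 0, τ=1; S=0+704/641·τ+0·τ²+-767/5128·τ³=4865/5128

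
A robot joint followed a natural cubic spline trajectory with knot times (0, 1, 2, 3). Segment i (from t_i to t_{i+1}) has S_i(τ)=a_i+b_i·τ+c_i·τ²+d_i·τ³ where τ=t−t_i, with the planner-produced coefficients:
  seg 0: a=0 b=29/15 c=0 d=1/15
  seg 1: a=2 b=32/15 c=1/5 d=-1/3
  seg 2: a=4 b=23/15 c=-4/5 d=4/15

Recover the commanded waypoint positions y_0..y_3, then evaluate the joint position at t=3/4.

y_0=0 y_1=2 y_2=4 y_3=5
S(3/4) = 473/320

y_0 = S_0(0) = a_0 = 0
y_1 = S_1(0) = a_1 = 2
y_2 = S_2(0) = a_2 = 4
y_3 = S_2(1) = 5
t_q=3/4 is in segment 0 (τ=3/4); S_0(τ)=473/320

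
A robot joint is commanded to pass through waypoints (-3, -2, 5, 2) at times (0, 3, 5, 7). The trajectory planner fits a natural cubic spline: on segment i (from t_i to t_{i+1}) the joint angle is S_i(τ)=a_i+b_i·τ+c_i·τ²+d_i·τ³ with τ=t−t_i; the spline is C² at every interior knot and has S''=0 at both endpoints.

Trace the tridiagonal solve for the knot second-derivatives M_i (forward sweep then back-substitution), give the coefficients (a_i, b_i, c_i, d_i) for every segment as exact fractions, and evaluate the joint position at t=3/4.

  seg 0: a=-3 b=-121/114 c=0 d=53/342
  seg 1: a=-2 b=178/57 c=53/38 d=-275/456
  seg 2: a=5 b=167/114 c=-169/76 d=169/456
S(3/4) = -9073/2432

Δ: Δ0=1/3, Δ1=7/2, Δ2=-3/2
row 1: diag=10, rhs=19; c'=1/5, d'=19/10
row 2: denom=8−2·1/5=38/5; d'=(-30−2·19/10)/(38/5)=-169/38
back: M2=-169/38
back: M1=19/10−1/5·-169/38=53/19
M: M0=0, M1=53/19, M2=-169/38, M3=0
seg 0: a=-3, c=M0/2=0, d=(M1−M0)/(6·3)=53/342, b=Δ0−h0·(2M0+M1)/6=-121/114
seg 1: a=-2, c=M1/2=53/38, d=(M2−M1)/(6·2)=-275/456, b=Δ1−h1·(2M1+M2)/6=178/57
seg 2: a=5, c=M2/2=-169/76, d=(M3−M2)/(6·2)=169/456, b=Δ2−h2·(2M2+M3)/6=167/114
t_q=3/4 → seg 0, τ=3/4; S=-3+-121/114·τ+0·τ²+53/342·τ³=-9073/2432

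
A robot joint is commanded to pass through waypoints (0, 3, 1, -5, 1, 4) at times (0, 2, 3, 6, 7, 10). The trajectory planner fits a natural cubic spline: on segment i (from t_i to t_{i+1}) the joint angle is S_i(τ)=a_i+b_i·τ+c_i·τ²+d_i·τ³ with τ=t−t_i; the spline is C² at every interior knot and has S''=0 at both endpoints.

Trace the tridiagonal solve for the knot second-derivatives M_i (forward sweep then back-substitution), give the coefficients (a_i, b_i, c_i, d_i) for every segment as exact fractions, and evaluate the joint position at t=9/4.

  seg 0: a=0 b=1423/562 c=0 d=-145/562
  seg 1: a=3 b=-317/562 c=-435/281 d=63/562
  seg 2: a=1 b=-934/281 c=-681/562 d=929/1686
  seg 3: a=-5 b=2407/562 c=1053/281 d=-1141/562
  seg 4: a=1 b=1598/281 c=-1317/562 d=439/1686
S(9/4) = 99415/35968

Δ: Δ0=3/2, Δ1=-2, Δ2=-2, Δ3=6, Δ4=1
row 1: diag=6, rhs=-21; c'=1/6, d'=-7/2
row 2: denom=8−1·1/6=47/6; d'=(0−1·-7/2)/(47/6)=21/47
row 3: denom=8−3·18/47=322/47; d'=(48−3·21/47)/(322/47)=2193/322
row 4: denom=8−1·47/322=2529/322; d'=(-30−1·2193/322)/(2529/322)=-1317/281
back: M4=-1317/281
back: M3=2193/322−47/322·-1317/281=2106/281
back: M2=21/47−18/47·2106/281=-681/281
back: M1=-7/2−1/6·-681/281=-870/281
M: M0=0, M1=-870/281, M2=-681/281, M3=2106/281, M4=-1317/281, M5=0
seg 0: a=0, c=M0/2=0, d=(M1−M0)/(6·2)=-145/562, b=Δ0−h0·(2M0+M1)/6=1423/562
seg 1: a=3, c=M1/2=-435/281, d=(M2−M1)/(6·1)=63/562, b=Δ1−h1·(2M1+M2)/6=-317/562
seg 2: a=1, c=M2/2=-681/562, d=(M3−M2)/(6·3)=929/1686, b=Δ2−h2·(2M2+M3)/6=-934/281
seg 3: a=-5, c=M3/2=1053/281, d=(M4−M3)/(6·1)=-1141/562, b=Δ3−h3·(2M3+M4)/6=2407/562
seg 4: a=1, c=M4/2=-1317/562, d=(M5−M4)/(6·3)=439/1686, b=Δ4−h4·(2M4+M5)/6=1598/281
t_q=9/4 → seg 1, τ=1/4; S=3+-317/562·τ+-435/281·τ²+63/562·τ³=99415/35968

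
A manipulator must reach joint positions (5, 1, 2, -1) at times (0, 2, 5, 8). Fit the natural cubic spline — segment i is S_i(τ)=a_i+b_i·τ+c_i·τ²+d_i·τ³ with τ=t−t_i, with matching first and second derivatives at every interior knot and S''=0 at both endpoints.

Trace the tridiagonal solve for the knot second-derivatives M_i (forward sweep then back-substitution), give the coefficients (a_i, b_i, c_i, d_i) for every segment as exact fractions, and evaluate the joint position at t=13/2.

Δ: Δ0=-2, Δ1=1/3, Δ2=-1
row 1: diag=10, rhs=14; c'=3/10, d'=7/5
row 2: denom=12−3·3/10=111/10; d'=(-8−3·7/5)/(111/10)=-122/111
back: M2=-122/111
back: M1=7/5−3/10·-122/111=64/37
M: M0=0, M1=64/37, M2=-122/111, M3=0
seg 0: a=5, c=M0/2=0, d=(M1−M0)/(6·2)=16/111, b=Δ0−h0·(2M0+M1)/6=-286/111
seg 1: a=1, c=M1/2=32/37, d=(M2−M1)/(6·3)=-157/999, b=Δ1−h1·(2M1+M2)/6=-94/111
seg 2: a=2, c=M2/2=-61/111, d=(M3−M2)/(6·3)=61/999, b=Δ2−h2·(2M2+M3)/6=11/111
t_q=13/2 → seg 2, τ=3/2; S=2+11/111·τ+-61/111·τ²+61/999·τ³=331/296

  seg 0: a=5 b=-286/111 c=0 d=16/111
  seg 1: a=1 b=-94/111 c=32/37 d=-157/999
  seg 2: a=2 b=11/111 c=-61/111 d=61/999
S(13/2) = 331/296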